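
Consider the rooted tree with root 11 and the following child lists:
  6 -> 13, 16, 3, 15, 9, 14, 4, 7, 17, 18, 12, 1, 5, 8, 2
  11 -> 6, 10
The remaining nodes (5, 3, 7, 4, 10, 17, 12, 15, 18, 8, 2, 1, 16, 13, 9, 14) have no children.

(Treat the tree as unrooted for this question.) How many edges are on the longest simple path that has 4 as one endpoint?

The node farthest from 4 is 10, via 4–6–11–10 — 3 edges.

3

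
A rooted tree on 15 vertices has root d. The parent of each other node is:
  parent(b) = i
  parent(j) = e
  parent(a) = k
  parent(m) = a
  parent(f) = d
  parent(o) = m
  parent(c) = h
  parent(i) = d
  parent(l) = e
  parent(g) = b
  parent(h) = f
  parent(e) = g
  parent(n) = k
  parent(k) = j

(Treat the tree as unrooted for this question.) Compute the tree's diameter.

Starting from o, a farthest node is c at distance 12.
One longest path: o - m - a - k - j - e - g - b - i - d - f - h - c.
So the diameter is 12.

12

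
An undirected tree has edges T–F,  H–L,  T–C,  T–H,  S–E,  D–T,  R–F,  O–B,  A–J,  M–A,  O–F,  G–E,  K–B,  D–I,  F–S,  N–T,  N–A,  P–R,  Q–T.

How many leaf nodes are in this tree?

9

Exactly 9 nodes have a single neighbour: C, G, I, J, K, L, M, P, Q.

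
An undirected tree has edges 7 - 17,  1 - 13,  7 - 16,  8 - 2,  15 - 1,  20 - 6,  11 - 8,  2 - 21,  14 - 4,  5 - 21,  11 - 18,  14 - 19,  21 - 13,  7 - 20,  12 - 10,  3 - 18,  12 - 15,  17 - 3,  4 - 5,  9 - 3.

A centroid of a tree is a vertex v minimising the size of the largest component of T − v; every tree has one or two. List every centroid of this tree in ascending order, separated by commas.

2

Delete 2: the remaining components have sizes 10, 10. Max 10 ≤ 10, so 2 is a centroid.
No neighbour of 2 does as well, so 2 is the unique centroid.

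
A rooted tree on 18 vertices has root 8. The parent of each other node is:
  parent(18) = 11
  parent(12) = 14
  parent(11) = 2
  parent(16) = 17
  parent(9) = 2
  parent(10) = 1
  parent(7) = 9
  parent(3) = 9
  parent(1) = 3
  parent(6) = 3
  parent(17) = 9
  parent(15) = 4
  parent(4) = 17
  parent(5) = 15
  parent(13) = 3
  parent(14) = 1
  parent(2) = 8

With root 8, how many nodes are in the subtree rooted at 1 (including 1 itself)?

4

1's subtree: {1, 10, 14, 12}, size 4.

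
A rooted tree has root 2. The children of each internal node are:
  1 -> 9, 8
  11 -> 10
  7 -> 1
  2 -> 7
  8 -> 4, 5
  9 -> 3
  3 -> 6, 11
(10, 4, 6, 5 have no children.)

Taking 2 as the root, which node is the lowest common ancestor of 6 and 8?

1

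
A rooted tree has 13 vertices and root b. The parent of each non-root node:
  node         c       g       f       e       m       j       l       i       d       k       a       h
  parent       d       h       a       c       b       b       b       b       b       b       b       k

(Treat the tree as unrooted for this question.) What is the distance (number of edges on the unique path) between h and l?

Walking from h: h–k–b–l. Length 3.

3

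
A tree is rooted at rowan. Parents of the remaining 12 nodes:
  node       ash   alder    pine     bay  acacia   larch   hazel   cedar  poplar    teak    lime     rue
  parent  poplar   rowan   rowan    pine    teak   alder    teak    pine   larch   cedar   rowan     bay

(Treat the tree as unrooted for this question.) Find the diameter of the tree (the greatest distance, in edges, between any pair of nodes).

BFS from ash reaches acacia last, at distance 8; BFS from acacia confirms no node is farther.
Path: ash–poplar–larch–alder–rowan–pine–cedar–teak–acacia.

8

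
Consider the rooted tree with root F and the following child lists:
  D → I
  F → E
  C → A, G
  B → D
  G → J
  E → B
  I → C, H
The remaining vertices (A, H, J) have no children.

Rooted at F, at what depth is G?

F – E – B – D – I – C – G — 6 edges.

6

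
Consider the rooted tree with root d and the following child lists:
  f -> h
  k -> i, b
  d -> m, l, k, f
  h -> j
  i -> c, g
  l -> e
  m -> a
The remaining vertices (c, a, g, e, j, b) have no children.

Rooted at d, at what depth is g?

3

Path from d to g: d – k – i – g, which has 3 edges.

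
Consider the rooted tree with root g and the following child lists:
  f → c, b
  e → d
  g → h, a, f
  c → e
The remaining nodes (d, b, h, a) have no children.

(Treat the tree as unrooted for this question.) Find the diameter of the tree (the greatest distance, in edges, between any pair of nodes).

5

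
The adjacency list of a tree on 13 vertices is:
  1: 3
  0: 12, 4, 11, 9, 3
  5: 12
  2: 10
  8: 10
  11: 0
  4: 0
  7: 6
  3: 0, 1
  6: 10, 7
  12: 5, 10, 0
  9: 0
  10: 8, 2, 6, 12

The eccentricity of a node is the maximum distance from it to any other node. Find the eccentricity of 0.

A farthest node from 0 is 7.
The path 0-12-10-6-7 has 4 edges.

4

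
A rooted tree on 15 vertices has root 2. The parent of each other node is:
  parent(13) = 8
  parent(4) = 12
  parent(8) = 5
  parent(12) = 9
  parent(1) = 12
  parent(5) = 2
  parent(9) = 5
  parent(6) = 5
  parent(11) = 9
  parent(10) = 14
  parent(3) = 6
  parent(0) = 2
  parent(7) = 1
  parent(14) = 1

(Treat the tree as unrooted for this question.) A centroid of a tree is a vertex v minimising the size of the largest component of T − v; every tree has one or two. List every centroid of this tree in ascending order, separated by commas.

9

Removing 9 splits the tree into components of sizes 7, 6, 1; the largest is 7 ≤ ⌊15/2⌋ = 7.
Every other node leaves some component of size > 7, so the centroid is unique.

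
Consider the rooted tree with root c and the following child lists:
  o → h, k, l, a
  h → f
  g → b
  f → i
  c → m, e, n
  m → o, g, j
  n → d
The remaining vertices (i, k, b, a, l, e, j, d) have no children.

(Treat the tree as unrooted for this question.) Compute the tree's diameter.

Starting from i, a farthest node is d at distance 7.
One longest path: i – f – h – o – m – c – n – d.
So the diameter is 7.

7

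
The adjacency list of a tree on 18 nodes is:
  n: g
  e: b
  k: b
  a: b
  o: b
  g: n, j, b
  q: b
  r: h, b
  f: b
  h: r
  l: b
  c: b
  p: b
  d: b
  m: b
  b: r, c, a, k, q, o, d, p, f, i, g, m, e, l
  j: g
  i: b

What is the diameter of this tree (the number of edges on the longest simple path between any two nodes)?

4

BFS from h reaches n last, at distance 4; BFS from n confirms no node is farther.
Path: h – r – b – g – n.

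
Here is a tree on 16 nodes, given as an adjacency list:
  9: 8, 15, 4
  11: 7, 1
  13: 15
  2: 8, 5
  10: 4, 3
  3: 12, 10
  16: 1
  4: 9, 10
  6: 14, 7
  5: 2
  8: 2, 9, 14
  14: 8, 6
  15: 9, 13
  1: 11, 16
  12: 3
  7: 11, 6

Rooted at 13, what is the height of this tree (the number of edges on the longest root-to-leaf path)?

9

The longest root-to-leaf path is 13 → 15 → 9 → 8 → 14 → 6 → 7 → 11 → 1 → 16 (9 edges).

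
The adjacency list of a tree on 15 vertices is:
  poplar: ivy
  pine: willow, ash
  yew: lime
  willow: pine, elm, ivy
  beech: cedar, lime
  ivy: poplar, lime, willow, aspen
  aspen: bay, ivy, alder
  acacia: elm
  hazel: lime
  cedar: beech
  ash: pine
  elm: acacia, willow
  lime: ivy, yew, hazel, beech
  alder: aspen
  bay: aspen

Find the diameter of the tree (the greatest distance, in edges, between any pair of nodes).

6

Starting from ash, a farthest node is cedar at distance 6.
One longest path: ash-pine-willow-ivy-lime-beech-cedar.
So the diameter is 6.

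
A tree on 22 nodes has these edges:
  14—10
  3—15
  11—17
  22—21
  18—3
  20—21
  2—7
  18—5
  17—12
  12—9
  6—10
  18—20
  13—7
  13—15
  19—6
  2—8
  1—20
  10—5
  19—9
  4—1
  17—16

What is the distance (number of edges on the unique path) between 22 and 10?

The path is 22 – 21 – 20 – 18 – 5 – 10, which has 5 edges.

5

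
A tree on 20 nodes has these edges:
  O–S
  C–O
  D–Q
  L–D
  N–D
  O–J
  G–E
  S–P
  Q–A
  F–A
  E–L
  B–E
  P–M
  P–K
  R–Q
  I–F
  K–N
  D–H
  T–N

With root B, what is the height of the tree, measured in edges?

9

The longest root-to-leaf path is B – E – L – D – N – K – P – S – O – C (9 edges).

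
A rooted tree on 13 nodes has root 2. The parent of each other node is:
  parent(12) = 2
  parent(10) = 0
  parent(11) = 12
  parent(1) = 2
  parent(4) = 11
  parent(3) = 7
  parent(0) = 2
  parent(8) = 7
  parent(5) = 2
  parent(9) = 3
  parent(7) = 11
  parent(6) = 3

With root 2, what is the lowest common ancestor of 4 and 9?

11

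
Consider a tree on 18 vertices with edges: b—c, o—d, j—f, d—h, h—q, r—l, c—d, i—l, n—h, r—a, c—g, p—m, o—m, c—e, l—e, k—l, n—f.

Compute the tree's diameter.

9

BFS from j reaches a last, at distance 9; BFS from a confirms no node is farther.
Path: j–f–n–h–d–c–e–l–r–a.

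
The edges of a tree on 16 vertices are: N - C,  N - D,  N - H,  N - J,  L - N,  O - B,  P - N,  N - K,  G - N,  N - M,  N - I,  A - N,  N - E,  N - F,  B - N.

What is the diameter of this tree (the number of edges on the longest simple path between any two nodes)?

3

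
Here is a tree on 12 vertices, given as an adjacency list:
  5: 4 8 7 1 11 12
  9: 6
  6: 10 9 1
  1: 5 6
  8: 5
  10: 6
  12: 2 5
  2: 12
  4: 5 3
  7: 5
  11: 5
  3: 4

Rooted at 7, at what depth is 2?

3

7–5–12–2 — 3 edges.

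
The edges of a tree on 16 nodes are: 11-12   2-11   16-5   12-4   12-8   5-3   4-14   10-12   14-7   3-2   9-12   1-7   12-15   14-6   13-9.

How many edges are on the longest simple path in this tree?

Starting from 16, a farthest node is 1 at distance 9.
One longest path: 16–5–3–2–11–12–4–14–7–1.
So the diameter is 9.

9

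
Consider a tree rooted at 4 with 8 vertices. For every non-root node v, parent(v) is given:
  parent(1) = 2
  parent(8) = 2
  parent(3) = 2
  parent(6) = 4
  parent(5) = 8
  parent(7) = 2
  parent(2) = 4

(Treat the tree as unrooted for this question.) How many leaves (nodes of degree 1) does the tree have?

Degree-1 nodes: 1, 3, 5, 6, 7 — 5 of them.

5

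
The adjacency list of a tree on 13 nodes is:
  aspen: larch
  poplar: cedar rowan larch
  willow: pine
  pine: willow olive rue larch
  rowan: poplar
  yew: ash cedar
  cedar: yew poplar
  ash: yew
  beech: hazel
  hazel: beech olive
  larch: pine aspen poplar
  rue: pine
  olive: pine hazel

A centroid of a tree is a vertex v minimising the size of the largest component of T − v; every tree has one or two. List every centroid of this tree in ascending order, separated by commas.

larch

If larch is removed the pieces have sizes 6, 5, 1, all ≤ ⌊13/2⌋ = 6.
No neighbour of larch does as well, so larch is the unique centroid.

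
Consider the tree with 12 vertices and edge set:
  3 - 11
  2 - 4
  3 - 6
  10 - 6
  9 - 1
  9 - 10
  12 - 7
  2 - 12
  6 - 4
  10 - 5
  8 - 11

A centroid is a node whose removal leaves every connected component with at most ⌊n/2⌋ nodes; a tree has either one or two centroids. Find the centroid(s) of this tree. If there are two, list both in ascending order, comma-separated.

6

Delete 6: the remaining components have sizes 4, 4, 3. Max 4 ≤ 6, so 6 is a centroid.
No neighbour of 6 does as well, so 6 is the unique centroid.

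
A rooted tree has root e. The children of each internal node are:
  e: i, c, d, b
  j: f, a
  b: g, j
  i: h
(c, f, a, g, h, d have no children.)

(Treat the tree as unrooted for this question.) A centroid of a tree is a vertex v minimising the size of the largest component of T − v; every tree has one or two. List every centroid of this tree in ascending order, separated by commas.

If b is removed the pieces have sizes 5, 3, 1, all ≤ ⌊10/2⌋ = 5.
e is adjacent to b and is also a centroid (the largest component after removing it is likewise 5).

b, e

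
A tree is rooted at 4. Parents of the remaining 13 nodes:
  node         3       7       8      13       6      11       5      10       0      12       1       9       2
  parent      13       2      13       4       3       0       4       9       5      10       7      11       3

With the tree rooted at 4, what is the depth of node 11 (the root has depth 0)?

Path from 4 to 11: 4 – 5 – 0 – 11, which has 3 edges.

3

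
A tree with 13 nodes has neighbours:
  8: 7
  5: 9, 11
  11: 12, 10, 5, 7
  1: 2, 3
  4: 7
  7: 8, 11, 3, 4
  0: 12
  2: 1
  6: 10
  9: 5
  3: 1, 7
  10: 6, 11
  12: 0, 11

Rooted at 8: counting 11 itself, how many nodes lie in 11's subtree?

7

11's subtree: {11, 10, 12, 5, 6, 0, 9}, size 7.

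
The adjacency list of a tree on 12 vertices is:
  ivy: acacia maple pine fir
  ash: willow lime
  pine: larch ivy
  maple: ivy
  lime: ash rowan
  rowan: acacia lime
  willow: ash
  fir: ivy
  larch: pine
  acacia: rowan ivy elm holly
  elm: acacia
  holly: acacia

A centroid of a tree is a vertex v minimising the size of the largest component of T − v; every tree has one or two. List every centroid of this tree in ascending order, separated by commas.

If acacia is removed the pieces have sizes 5, 4, 1, 1, all ≤ ⌊12/2⌋ = 6.
No neighbour of acacia does as well, so acacia is the unique centroid.

acacia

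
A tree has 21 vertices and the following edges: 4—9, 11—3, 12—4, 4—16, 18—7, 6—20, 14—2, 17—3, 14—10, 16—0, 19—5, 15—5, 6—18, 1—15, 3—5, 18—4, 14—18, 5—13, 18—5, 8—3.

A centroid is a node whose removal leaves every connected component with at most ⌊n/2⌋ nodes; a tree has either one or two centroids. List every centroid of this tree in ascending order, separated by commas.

18

If 18 is removed the pieces have sizes 9, 5, 3, 2, 1, all ≤ ⌊21/2⌋ = 10.
No neighbour of 18 does as well, so 18 is the unique centroid.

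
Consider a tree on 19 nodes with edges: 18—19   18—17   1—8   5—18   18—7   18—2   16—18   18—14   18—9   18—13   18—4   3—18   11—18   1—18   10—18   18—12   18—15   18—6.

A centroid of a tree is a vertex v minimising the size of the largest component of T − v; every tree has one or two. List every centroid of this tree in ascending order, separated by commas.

18

Delete 18: the remaining components have sizes 2, 1, 1, 1, 1, 1, 1, 1, 1, 1, 1, 1, 1, 1, 1, 1, 1. Max 2 ≤ 9, so 18 is a centroid.
Every other node leaves some component of size > 9, so the centroid is unique.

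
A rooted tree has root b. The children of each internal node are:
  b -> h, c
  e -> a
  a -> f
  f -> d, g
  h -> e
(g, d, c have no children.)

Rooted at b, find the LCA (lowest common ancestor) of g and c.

b

Path g→root: g f a e h b; path c→root: c b.
First common node: b.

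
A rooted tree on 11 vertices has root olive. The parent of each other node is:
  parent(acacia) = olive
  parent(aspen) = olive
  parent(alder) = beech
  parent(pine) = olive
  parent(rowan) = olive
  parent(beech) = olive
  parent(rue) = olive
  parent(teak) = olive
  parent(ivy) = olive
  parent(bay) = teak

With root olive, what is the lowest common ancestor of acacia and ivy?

olive

acacia's ancestor chain is acacia, olive and ivy's is ivy, olive; they first meet at olive.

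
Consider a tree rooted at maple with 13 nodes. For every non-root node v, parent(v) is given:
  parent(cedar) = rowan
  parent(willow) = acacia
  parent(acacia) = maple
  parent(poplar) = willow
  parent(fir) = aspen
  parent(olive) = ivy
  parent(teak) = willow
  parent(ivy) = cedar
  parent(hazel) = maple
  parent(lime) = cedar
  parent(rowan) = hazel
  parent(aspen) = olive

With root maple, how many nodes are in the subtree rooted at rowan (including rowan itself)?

The subtree rooted at rowan contains: rowan, cedar, lime, ivy, olive, aspen, fir — 7 nodes.

7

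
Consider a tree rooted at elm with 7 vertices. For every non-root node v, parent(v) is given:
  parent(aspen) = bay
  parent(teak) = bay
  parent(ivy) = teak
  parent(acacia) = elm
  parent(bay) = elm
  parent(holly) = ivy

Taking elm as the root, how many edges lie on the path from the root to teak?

Climbing from teak to the root: teak–bay–elm. That's 2 steps.

2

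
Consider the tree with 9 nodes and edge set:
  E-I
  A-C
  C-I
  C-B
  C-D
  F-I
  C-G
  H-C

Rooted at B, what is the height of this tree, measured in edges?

3

F sits deepest: B–C–I–F — 3 edges from the root.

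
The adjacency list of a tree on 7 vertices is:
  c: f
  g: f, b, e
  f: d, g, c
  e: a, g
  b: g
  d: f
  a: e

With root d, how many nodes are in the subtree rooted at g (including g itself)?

g's subtree: {g, e, b, a}, size 4.

4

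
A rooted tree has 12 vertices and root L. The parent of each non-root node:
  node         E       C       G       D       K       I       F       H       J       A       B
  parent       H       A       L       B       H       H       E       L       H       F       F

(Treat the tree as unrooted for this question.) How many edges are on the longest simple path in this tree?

6

BFS from G reaches D last, at distance 6; BFS from D confirms no node is farther.
Path: G - L - H - E - F - B - D.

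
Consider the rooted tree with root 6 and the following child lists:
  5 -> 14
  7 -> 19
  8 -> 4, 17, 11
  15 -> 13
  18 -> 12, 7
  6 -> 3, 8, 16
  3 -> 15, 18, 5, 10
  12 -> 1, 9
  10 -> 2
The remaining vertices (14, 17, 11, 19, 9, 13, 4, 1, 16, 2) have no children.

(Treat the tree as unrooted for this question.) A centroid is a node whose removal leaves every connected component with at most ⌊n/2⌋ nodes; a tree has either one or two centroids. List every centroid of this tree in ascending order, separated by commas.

If 3 is removed the pieces have sizes 6, 6, 2, 2, 2, all ≤ ⌊19/2⌋ = 9.
No neighbour of 3 does as well, so 3 is the unique centroid.

3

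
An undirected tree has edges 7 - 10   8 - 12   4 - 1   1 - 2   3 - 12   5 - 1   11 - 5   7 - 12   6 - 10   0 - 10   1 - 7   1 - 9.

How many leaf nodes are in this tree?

8

The leaves are 0, 2, 3, 4, 6, 8, 9, 11.
That is 8 leaves.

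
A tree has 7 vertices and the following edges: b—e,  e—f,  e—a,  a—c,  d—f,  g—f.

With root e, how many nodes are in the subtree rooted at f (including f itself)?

3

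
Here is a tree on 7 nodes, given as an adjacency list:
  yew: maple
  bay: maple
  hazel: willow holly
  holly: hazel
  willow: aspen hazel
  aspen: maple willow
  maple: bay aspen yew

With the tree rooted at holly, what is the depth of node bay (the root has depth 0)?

5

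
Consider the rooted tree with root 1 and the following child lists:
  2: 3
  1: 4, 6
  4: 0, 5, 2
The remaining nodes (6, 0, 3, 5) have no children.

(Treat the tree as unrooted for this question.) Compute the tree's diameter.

4

A longest path is 6–1–4–2–3, with 4 edges.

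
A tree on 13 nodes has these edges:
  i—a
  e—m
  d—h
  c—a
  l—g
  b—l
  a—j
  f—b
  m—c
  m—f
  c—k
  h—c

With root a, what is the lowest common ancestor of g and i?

Ancestors of g (toward the root): g, l, b, f, m, c, a.
Ancestors of i: i, a.
The deepest node appearing in both lists is a.

a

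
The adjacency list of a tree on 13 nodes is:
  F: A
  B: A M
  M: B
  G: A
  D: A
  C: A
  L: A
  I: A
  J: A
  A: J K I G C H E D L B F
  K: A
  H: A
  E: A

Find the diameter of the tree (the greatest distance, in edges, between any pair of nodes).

3

A longest path is M - B - A - F, with 3 edges.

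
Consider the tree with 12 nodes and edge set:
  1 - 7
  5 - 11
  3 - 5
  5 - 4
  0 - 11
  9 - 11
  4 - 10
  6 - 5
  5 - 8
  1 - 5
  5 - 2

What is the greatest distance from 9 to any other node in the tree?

Distances from 9 peak at 4, attained at 7 (10 also at distance 4).
9 – 11 – 5 – 1 – 7

4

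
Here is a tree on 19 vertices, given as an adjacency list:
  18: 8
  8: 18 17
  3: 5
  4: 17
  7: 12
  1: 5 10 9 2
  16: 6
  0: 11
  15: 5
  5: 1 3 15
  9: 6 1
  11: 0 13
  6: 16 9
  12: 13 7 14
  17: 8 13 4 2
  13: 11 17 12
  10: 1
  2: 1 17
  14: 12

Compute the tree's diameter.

8

BFS from 16 reaches 7 last, at distance 8; BFS from 7 confirms no node is farther.
Path: 16 – 6 – 9 – 1 – 2 – 17 – 13 – 12 – 7.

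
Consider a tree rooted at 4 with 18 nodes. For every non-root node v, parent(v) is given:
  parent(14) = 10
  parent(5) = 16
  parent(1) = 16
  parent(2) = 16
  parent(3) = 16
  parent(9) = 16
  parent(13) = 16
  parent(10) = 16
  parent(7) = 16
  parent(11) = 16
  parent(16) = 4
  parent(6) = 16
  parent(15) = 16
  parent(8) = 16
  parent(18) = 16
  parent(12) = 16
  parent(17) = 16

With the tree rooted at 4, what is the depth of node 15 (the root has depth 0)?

2

Path from 4 to 15: 4–16–15, which has 2 edges.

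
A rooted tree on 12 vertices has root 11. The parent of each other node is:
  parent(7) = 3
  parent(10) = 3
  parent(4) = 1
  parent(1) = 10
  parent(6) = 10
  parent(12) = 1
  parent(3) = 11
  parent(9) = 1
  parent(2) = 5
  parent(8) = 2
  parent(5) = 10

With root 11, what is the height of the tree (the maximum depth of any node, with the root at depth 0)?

5

The longest root-to-leaf path is 11 → 3 → 10 → 5 → 2 → 8 (5 edges).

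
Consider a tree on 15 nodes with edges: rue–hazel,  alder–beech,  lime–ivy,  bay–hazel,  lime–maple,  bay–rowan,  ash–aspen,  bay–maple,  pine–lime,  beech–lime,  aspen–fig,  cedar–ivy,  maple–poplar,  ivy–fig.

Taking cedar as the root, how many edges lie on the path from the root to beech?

cedar → ivy → lime → beech — 3 edges.

3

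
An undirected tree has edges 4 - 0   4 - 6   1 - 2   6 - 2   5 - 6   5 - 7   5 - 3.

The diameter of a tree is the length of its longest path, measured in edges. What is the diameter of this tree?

4

Starting from 1, a farthest node is 0 at distance 4.
One longest path: 1–2–6–4–0.
So the diameter is 4.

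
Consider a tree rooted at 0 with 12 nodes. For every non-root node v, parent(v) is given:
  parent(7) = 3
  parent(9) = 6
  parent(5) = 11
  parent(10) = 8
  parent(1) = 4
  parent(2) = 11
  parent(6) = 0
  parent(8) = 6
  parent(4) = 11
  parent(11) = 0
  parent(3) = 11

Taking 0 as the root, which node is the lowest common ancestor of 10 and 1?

0

Path 10→root: 10 8 6 0; path 1→root: 1 4 11 0.
First common node: 0.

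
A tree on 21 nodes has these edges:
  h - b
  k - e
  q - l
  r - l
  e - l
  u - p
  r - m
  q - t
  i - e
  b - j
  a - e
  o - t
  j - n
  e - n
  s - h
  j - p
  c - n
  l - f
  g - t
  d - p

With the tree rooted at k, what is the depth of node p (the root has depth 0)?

Path from k to p: k – e – n – j – p, which has 4 edges.

4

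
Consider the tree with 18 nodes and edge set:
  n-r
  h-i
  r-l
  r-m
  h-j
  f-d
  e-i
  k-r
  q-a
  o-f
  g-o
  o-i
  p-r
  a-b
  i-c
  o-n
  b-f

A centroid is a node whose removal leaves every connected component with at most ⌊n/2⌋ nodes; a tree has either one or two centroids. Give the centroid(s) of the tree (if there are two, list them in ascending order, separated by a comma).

o

Delete o: the remaining components have sizes 6, 5, 5, 1. Max 6 ≤ 9, so o is a centroid.
No neighbour of o does as well, so o is the unique centroid.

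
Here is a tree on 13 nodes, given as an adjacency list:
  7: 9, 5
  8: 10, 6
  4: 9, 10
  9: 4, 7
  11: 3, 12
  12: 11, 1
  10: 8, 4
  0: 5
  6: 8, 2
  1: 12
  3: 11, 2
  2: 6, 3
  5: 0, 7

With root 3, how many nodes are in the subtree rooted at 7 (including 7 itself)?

7's subtree: {7, 5, 0}, size 3.

3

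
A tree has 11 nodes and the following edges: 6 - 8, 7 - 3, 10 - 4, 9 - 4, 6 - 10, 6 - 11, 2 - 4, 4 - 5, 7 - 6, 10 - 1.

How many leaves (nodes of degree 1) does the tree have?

7

The leaves are 1, 2, 3, 5, 8, 9, 11.
That is 7 leaves.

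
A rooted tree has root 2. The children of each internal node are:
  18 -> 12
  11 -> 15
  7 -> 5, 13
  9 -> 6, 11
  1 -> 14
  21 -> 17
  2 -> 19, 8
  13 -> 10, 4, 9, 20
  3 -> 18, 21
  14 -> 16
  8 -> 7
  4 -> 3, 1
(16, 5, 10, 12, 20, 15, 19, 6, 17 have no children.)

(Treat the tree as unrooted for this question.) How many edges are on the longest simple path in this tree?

8

Starting from 17, a farthest node is 19 at distance 8.
One longest path: 17-21-3-4-13-7-8-2-19.
So the diameter is 8.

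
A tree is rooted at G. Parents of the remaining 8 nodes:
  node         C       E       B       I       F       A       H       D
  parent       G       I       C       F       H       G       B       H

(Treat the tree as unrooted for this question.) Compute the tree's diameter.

A longest path is A-G-C-B-H-F-I-E, with 7 edges.

7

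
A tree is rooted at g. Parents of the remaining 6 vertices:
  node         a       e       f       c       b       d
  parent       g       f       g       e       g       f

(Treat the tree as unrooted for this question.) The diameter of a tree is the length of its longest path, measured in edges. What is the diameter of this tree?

A longest path is c - e - f - g - a, with 4 edges.

4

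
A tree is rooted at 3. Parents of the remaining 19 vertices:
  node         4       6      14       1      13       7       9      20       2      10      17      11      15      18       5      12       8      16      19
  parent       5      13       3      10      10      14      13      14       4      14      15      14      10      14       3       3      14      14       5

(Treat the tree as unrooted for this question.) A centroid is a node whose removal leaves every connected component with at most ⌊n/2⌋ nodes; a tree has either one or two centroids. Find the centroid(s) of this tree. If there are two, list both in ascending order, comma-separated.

Delete 14: the remaining components have sizes 7, 6, 1, 1, 1, 1, 1, 1. Max 7 ≤ 10, so 14 is a centroid.
No neighbour of 14 does as well, so 14 is the unique centroid.

14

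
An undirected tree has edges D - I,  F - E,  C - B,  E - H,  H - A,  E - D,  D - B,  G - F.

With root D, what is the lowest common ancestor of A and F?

A's ancestor chain is A, H, E, D and F's is F, E, D; they first meet at E.

E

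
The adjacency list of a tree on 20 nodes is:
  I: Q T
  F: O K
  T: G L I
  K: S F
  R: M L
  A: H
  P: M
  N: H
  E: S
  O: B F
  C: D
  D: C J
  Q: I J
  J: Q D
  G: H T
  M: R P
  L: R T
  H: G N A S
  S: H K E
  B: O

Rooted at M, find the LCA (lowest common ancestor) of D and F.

T

Path D→root: D J Q I T L R M; path F→root: F K S H G T L R M.
First common node: T.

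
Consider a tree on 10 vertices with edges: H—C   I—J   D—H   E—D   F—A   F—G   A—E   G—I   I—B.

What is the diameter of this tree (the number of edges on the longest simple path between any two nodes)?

BFS from J reaches C last, at distance 8; BFS from C confirms no node is farther.
Path: J-I-G-F-A-E-D-H-C.

8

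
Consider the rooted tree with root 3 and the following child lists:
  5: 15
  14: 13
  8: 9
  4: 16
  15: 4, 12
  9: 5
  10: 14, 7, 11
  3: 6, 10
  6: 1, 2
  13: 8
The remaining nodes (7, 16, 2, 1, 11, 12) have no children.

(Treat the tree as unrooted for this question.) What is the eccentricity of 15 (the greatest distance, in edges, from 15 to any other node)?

A farthest node from 15 is 2 (1 also at distance 9).
The path 15 – 5 – 9 – 8 – 13 – 14 – 10 – 3 – 6 – 2 has 9 edges.

9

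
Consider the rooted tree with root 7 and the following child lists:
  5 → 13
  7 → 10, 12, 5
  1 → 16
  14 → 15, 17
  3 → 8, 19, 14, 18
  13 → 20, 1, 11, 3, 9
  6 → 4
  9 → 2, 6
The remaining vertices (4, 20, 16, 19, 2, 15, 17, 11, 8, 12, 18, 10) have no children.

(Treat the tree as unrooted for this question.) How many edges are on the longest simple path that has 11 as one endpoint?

4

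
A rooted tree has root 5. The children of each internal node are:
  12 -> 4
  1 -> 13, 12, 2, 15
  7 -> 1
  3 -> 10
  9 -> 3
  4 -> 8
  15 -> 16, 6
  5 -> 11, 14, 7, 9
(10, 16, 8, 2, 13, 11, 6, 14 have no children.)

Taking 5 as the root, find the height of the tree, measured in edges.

5

8 sits deepest: 5 → 7 → 1 → 12 → 4 → 8 — 5 edges from the root.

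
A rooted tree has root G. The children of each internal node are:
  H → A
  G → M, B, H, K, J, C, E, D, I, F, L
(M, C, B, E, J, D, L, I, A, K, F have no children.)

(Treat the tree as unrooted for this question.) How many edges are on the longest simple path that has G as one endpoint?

2

Distances from G peak at 2, attained at A.
G-H-A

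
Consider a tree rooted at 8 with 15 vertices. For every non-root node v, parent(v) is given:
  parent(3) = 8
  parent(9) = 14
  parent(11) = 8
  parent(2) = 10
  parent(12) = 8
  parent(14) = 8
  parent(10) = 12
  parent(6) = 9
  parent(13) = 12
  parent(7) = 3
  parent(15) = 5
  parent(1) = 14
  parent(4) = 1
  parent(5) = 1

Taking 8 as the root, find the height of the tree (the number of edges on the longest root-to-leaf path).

15 sits deepest: 8 → 14 → 1 → 5 → 15 — 4 edges from the root.

4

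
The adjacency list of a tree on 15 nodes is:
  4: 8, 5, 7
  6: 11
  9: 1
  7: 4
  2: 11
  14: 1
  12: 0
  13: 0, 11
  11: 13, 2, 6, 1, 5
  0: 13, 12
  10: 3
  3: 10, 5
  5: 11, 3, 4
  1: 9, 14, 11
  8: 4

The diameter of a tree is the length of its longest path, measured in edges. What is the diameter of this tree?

6

A longest path is 12-0-13-11-5-3-10, with 6 edges.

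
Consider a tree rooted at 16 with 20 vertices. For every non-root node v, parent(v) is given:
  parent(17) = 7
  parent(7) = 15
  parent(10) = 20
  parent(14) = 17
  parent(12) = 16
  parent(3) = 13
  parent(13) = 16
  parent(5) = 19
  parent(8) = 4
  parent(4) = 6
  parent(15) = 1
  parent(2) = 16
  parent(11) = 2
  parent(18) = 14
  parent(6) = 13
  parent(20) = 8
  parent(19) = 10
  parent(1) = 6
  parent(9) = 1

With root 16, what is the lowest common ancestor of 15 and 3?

13

Ancestors of 15 (toward the root): 15, 1, 6, 13, 16.
Ancestors of 3: 3, 13, 16.
The deepest node appearing in both lists is 13.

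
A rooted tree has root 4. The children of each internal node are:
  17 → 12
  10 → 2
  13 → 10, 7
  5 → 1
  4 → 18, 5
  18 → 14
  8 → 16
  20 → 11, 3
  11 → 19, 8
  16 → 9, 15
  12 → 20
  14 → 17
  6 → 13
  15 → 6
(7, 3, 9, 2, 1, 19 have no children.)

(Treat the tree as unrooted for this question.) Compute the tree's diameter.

15

A longest path is 2–10–13–6–15–16–8–11–20–12–17–14–18–4–5–1, with 15 edges.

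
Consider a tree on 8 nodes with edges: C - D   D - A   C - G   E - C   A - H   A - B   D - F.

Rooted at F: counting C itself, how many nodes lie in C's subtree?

The subtree rooted at C contains: C, G, E — 3 nodes.

3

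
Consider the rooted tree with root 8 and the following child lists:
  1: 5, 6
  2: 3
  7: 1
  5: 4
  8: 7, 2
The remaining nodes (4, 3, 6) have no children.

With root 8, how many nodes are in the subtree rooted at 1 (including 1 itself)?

4

The subtree rooted at 1 contains: 1, 6, 5, 4 — 4 nodes.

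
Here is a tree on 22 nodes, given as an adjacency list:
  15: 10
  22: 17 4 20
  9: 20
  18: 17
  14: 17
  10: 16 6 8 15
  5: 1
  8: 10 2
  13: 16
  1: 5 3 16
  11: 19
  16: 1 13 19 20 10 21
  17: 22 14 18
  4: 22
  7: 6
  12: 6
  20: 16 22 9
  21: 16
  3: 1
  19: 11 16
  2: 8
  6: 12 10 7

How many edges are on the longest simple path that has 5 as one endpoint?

The node farthest from 5 is 14 (18 also at distance 6), via 5–1–16–20–22–17–14 — 6 edges.

6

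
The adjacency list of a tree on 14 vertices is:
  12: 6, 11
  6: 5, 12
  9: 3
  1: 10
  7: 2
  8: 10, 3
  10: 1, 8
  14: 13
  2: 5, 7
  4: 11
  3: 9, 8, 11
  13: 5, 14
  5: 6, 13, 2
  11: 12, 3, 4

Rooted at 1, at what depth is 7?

9

1 – 10 – 8 – 3 – 11 – 12 – 6 – 5 – 2 – 7 — 9 edges.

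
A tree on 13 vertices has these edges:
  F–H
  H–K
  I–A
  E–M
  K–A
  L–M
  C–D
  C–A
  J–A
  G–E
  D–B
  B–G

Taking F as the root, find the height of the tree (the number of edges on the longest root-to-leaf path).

10

A deepest node is L, reached by F – H – K – A – C – D – B – G – E – M – L.
That path has 10 edges, so the height is 10.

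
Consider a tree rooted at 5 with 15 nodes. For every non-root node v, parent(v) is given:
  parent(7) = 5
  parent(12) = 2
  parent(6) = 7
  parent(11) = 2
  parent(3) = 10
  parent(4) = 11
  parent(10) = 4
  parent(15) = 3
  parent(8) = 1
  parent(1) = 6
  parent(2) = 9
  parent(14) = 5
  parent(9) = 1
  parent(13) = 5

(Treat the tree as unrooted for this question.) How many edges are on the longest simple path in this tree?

A longest path is 15–3–10–4–11–2–9–1–6–7–5–14, with 11 edges.

11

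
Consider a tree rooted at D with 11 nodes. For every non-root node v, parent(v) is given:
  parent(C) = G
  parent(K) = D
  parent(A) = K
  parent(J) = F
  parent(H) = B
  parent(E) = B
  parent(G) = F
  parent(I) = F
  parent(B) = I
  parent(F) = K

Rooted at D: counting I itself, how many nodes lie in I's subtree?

4

The subtree rooted at I contains: I, B, E, H — 4 nodes.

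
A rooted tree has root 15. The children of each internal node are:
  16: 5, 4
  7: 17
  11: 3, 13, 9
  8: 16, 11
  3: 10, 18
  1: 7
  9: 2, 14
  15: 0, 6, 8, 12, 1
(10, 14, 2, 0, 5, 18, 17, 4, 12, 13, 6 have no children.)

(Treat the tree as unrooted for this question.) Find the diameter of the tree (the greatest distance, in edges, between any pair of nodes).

7

BFS from 17 reaches 2 last, at distance 7; BFS from 2 confirms no node is farther.
Path: 17 – 7 – 1 – 15 – 8 – 11 – 9 – 2.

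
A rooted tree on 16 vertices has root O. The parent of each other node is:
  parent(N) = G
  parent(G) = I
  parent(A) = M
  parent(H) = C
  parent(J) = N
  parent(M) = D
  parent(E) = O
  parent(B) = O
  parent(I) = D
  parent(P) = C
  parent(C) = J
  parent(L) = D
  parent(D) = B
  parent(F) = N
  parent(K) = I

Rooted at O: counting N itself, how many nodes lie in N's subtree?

The subtree rooted at N contains: N, J, F, C, H, P — 6 nodes.

6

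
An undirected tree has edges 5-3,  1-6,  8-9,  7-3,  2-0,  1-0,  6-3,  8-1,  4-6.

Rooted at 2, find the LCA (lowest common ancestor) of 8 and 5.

Path 8→root: 8 1 0 2; path 5→root: 5 3 6 1 0 2.
First common node: 1.

1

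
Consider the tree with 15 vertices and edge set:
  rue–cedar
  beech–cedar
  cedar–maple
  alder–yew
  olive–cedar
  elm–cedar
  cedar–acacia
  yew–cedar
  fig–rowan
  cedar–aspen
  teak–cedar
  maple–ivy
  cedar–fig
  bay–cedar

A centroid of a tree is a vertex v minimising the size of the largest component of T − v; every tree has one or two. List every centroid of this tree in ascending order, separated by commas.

cedar

Delete cedar: the remaining components have sizes 2, 2, 2, 1, 1, 1, 1, 1, 1, 1, 1. Max 2 ≤ 7, so cedar is a centroid.
Every other node leaves some component of size > 7, so the centroid is unique.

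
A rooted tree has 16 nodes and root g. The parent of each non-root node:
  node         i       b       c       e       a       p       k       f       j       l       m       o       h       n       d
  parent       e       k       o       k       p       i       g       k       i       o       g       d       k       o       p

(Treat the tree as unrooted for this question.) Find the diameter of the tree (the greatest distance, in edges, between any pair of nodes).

Starting from c, a farthest node is m at distance 8.
One longest path: c-o-d-p-i-e-k-g-m.
So the diameter is 8.

8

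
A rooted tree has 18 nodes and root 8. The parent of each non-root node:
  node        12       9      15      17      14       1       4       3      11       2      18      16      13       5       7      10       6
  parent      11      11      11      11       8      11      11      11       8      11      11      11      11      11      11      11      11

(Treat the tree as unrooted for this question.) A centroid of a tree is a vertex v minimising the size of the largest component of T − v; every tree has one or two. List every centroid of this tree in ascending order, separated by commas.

11

Removing 11 splits the tree into components of sizes 2, 1, 1, 1, 1, 1, 1, 1, 1, 1, 1, 1, 1, 1, 1, 1; the largest is 2 ≤ ⌊18/2⌋ = 9.
Every other node leaves some component of size > 9, so the centroid is unique.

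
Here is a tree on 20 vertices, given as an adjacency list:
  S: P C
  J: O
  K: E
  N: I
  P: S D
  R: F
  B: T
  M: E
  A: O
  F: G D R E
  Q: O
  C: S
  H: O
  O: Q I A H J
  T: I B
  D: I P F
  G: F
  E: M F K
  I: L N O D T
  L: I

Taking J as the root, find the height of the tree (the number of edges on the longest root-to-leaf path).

6

K sits deepest: J-O-I-D-F-E-K — 6 edges from the root.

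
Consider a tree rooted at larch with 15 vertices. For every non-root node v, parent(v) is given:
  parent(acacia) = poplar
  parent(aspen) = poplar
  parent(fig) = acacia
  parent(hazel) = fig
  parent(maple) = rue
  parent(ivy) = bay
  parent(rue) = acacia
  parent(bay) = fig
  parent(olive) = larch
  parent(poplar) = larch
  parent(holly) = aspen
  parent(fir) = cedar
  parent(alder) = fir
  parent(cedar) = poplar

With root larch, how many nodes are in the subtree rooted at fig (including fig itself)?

4

Descendants of fig (including itself): fig, hazel, bay, ivy. That's 4.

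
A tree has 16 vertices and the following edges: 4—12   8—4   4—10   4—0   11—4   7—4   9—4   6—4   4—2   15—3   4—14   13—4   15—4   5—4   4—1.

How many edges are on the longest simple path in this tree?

A longest path is 3 – 15 – 4 – 12, with 3 edges.

3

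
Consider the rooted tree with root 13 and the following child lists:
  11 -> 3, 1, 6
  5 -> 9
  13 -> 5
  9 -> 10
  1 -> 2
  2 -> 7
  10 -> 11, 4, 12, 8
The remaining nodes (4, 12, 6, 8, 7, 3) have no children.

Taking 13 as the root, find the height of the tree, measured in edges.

7

7 sits deepest: 13-5-9-10-11-1-2-7 — 7 edges from the root.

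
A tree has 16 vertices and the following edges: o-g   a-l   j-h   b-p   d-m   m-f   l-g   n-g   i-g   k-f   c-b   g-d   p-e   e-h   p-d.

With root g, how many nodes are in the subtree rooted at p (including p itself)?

6

p's subtree: {p, e, b, h, c, j}, size 6.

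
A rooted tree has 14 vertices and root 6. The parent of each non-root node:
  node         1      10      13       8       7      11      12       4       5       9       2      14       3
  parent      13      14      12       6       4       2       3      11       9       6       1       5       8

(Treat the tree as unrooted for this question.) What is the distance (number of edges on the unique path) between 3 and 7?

The path is 3 – 12 – 13 – 1 – 2 – 11 – 4 – 7, which has 7 edges.

7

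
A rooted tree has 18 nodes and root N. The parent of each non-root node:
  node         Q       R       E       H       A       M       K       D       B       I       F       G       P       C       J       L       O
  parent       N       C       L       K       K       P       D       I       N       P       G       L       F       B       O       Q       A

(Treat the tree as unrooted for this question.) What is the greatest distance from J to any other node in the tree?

The node farthest from J is R, via J–O–A–K–D–I–P–F–G–L–Q–N–B–C–R — 14 edges.

14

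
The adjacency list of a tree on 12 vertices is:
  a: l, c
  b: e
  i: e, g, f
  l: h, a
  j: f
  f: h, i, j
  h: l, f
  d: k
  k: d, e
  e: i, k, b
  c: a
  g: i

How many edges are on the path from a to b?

The path is a–l–h–f–i–e–b, which has 6 edges.

6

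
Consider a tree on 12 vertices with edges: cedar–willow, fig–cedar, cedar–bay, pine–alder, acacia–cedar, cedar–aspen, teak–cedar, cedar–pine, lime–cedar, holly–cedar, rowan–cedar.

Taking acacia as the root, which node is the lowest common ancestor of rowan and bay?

cedar

rowan's ancestor chain is rowan, cedar, acacia and bay's is bay, cedar, acacia; they first meet at cedar.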